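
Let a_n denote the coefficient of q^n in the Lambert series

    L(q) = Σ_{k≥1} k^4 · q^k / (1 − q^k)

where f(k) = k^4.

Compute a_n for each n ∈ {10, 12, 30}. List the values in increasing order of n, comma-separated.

d|10:{1,2,5,10}  Σf=1+16+625+10000=10642
q^12  k|12↦f(k): 1:1 2:16 3:81 4:256 6:1296 12:20736  a_12=22386
n=30: 1·30 2·15 3·10 5·6 6·5 10·3 15·2 30·1  f→[1+16+81+625+1296+10000+50625+810000]=872644

10642, 22386, 872644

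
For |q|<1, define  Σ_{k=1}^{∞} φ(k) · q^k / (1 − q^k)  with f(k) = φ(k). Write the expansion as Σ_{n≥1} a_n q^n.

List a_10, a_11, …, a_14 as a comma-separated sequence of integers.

[q^10] φ(1)=1,φ(2)=1,φ(5)=4,φ(10)=4 ⇒ 10
[q^11] φ(1)=1,φ(11)=10 ⇒ 11
n=12: 12·1 6·2 4·3 3·4 2·6 1·12  φ→[4+2+2+2+1+1]=12
q^13  k|13↦φ(k): 13:12 1:1  a_13=13
n=14: 1·14 2·7 7·2 14·1  φ→[1+1+6+6]=14

10, 11, 12, 13, 14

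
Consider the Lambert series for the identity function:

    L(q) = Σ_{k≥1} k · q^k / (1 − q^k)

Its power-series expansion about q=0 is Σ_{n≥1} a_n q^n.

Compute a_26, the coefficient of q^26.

[q^26] f(26)=26,f(13)=13,f(2)=2,f(1)=1 ⇒ 42

a_26 = 42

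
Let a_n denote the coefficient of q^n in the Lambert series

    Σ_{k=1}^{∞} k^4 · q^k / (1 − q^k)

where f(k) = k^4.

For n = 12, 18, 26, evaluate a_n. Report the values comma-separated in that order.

[q^12] f(12)=20736,f(6)=1296,f(4)=256,f(3)=81,f(2)=16,f(1)=1 ⇒ 22386
d|18:{1,2,3,6,9,18}  Σf=1+16+81+1296+6561+104976=112931
q^26  k|26↦f(k): 26:456976 13:28561 2:16 1:1  a_26=485554

22386, 112931, 485554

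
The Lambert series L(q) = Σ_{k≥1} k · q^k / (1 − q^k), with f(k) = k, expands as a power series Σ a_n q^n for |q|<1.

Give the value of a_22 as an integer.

n=22: 22·1 11·2 2·11 1·22  f→[22+11+2+1]=36

a_22 = 36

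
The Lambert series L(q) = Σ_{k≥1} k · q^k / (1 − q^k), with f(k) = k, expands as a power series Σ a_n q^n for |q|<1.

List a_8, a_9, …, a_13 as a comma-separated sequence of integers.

[q^8] f(1)=1,f(2)=2,f(4)=4,f(8)=8 ⇒ 15
d|9:{1,3,9}  Σf=1+3+9=13
d|10:{10,5,2,1}  Σf=10+5+2+1=18
q^11  k|11↦f(k): 11:11 1:1  a_11=12
q^12  k|12↦f(k): 1:1 2:2 3:3 4:4 6:6 12:12  a_12=28
n=13: 13·1 1·13  f→[13+1]=14

15, 13, 18, 12, 28, 14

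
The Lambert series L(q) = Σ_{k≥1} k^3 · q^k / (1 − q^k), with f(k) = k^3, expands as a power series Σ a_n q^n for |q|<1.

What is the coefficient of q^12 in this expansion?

q^12  k|12↦f(k): 1:1 2:8 3:27 4:64 6:216 12:1728  a_12=2044

a_12 = 2044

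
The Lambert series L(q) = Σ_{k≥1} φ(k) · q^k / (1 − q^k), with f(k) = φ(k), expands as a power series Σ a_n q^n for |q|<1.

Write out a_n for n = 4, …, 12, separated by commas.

q^4  k|4↦φ(k): 1:1 2:1 4:2  a_4=4
n=5: 1·5 5·1  φ→[1+4]=5
[q^6] φ(6)=2,φ(3)=2,φ(2)=1,φ(1)=1 ⇒ 6
q^7  k|7↦φ(k): 1:1 7:6  a_7=7
q^8  k|8↦φ(k): 1:1 2:1 4:2 8:4  a_8=8
[q^9] φ(9)=6,φ(3)=2,φ(1)=1 ⇒ 9
n=10: 10·1 5·2 2·5 1·10  φ→[4+4+1+1]=10
n=11: 11·1 1·11  φ→[10+1]=11
d|12:{12,6,4,3,2,1}  Σφ=4+2+2+2+1+1=12

4, 5, 6, 7, 8, 9, 10, 11, 12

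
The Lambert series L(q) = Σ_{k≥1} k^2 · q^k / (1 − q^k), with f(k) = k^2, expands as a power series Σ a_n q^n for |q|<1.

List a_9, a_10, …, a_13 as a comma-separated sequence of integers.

[q^9] f(1)=1,f(3)=9,f(9)=81 ⇒ 91
n=10: 1·10 2·5 5·2 10·1  f→[1+4+25+100]=130
d|11:{11,1}  Σf=121+1=122
[q^12] f(1)=1,f(2)=4,f(3)=9,f(4)=16,f(6)=36,f(12)=144 ⇒ 210
n=13: 1·13 13·1  f→[1+169]=170

91, 130, 122, 210, 170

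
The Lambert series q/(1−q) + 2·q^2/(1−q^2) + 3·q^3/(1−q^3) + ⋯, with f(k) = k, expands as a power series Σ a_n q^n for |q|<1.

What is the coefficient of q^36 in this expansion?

q^36  k|36↦f(k): 1:1 2:2 3:3 4:4 6:6 9:9 12:12 18:18 36:36  a_36=91

a_36 = 91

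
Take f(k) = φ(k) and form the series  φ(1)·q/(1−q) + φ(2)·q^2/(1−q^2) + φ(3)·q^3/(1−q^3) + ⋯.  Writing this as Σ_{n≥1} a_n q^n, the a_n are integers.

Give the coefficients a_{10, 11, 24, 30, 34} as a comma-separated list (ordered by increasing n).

n=10: 1·10 2·5 5·2 10·1  φ→[1+1+4+4]=10
d|11:{1,11}  Σφ=1+10=11
q^24  k|24↦φ(k): 1:1 2:1 3:2 4:2 6:2 8:4 12:4 24:8  a_24=24
d|30:{1,2,3,5,6,10,15,30}  Σφ=1+1+2+4+2+4+8+8=30
n=34: 34·1 17·2 2·17 1·34  φ→[16+16+1+1]=34

10, 11, 24, 30, 34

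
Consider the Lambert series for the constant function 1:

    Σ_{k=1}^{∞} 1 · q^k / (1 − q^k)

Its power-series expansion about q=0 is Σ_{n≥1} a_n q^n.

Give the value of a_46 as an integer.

a_46 = 4

d|46:{46,23,2,1}  Σf=1+1+1+1=4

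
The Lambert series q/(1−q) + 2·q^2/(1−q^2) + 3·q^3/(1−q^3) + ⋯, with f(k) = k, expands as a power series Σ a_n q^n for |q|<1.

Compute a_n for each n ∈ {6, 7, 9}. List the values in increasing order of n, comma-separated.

12, 8, 13

[q^6] f(1)=1,f(2)=2,f(3)=3,f(6)=6 ⇒ 12
d|7:{7,1}  Σf=7+1=8
n=9: 1·9 3·3 9·1  f→[1+3+9]=13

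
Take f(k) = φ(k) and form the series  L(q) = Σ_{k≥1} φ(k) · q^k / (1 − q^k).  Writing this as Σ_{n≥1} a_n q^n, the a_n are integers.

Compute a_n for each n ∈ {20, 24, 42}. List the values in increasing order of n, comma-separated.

[q^20] φ(20)=8,φ(10)=4,φ(5)=4,φ(4)=2,φ(2)=1,φ(1)=1 ⇒ 20
d|24:{24,12,8,6,4,3,2,1}  Σφ=8+4+4+2+2+2+1+1=24
n=42: 42·1 21·2 14·3 7·6 6·7 3·14 2·21 1·42  φ→[12+12+6+6+2+2+1+1]=42

20, 24, 42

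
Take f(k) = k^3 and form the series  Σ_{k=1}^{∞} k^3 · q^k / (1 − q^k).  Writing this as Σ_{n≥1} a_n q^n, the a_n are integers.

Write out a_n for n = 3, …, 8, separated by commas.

d|3:{1,3}  Σf=1+27=28
d|4:{4,2,1}  Σf=64+8+1=73
[q^5] f(1)=1,f(5)=125 ⇒ 126
n=6: 1·6 2·3 3·2 6·1  f→[1+8+27+216]=252
[q^7] f(1)=1,f(7)=343 ⇒ 344
n=8: 1·8 2·4 4·2 8·1  f→[1+8+64+512]=585

28, 73, 126, 252, 344, 585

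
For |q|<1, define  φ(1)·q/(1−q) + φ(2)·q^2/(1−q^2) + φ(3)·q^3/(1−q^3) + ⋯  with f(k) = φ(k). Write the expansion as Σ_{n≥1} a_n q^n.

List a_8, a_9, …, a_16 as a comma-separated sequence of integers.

[q^8] φ(8)=4,φ(4)=2,φ(2)=1,φ(1)=1 ⇒ 8
n=9: 1·9 3·3 9·1  φ→[1+2+6]=9
q^10  k|10↦φ(k): 1:1 2:1 5:4 10:4  a_10=10
n=11: 1·11 11·1  φ→[1+10]=11
d|12:{1,2,3,4,6,12}  Σφ=1+1+2+2+2+4=12
d|13:{1,13}  Σφ=1+12=13
q^14  k|14↦φ(k): 1:1 2:1 7:6 14:6  a_14=14
[q^15] φ(15)=8,φ(5)=4,φ(3)=2,φ(1)=1 ⇒ 15
q^16  k|16↦φ(k): 16:8 8:4 4:2 2:1 1:1  a_16=16

8, 9, 10, 11, 12, 13, 14, 15, 16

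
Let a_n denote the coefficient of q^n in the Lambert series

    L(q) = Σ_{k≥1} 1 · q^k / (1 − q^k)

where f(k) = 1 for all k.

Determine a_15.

a_15 = 4

n=15: 15·1 5·3 3·5 1·15  f→[1+1+1+1]=4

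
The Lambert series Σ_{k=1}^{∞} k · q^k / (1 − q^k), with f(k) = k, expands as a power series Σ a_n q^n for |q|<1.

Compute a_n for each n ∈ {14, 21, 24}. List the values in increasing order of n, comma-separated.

24, 32, 60

q^14  k|14↦f(k): 1:1 2:2 7:7 14:14  a_14=24
[q^21] f(1)=1,f(3)=3,f(7)=7,f(21)=21 ⇒ 32
q^24  k|24↦f(k): 1:1 2:2 3:3 4:4 6:6 8:8 12:12 24:24  a_24=60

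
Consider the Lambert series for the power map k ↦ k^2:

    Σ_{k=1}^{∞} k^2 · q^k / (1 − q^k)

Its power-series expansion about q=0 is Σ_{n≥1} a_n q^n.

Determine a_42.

a_42 = 2500

n=42: 1·42 2·21 3·14 6·7 7·6 14·3 21·2 42·1  f→[1+4+9+36+49+196+441+1764]=2500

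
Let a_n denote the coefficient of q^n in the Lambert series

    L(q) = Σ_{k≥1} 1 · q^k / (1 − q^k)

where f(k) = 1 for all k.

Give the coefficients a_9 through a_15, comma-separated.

[q^9] f(9)=1,f(3)=1,f(1)=1 ⇒ 3
d|10:{1,2,5,10}  Σf=1+1+1+1=4
n=11: 1·11 11·1  f→[1+1]=2
n=12: 12·1 6·2 4·3 3·4 2·6 1·12  f→[1+1+1+1+1+1]=6
[q^13] f(13)=1,f(1)=1 ⇒ 2
d|14:{14,7,2,1}  Σf=1+1+1+1=4
d|15:{15,5,3,1}  Σf=1+1+1+1=4

3, 4, 2, 6, 2, 4, 4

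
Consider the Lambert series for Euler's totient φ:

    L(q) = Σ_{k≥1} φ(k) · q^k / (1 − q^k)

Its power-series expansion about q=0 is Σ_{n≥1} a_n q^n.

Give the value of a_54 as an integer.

q^54  k|54↦φ(k): 1:1 2:1 3:2 6:2 9:6 18:6 27:18 54:18  a_54=54

a_54 = 54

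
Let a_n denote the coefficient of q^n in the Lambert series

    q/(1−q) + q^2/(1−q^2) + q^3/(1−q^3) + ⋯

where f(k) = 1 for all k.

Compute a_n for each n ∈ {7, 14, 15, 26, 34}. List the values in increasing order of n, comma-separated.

d|7:{1,7}  Σf=1+1=2
[q^14] f(1)=1,f(2)=1,f(7)=1,f(14)=1 ⇒ 4
d|15:{1,3,5,15}  Σf=1+1+1+1=4
n=26: 26·1 13·2 2·13 1·26  f→[1+1+1+1]=4
q^34  k|34↦f(k): 34:1 17:1 2:1 1:1  a_34=4

2, 4, 4, 4, 4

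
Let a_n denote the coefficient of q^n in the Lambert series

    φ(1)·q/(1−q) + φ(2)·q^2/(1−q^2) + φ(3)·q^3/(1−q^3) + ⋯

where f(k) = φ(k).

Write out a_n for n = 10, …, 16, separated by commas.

q^10  k|10↦φ(k): 10:4 5:4 2:1 1:1  a_10=10
n=11: 11·1 1·11  φ→[10+1]=11
[q^12] φ(1)=1,φ(2)=1,φ(3)=2,φ(4)=2,φ(6)=2,φ(12)=4 ⇒ 12
[q^13] φ(1)=1,φ(13)=12 ⇒ 13
q^14  k|14↦φ(k): 1:1 2:1 7:6 14:6  a_14=14
d|15:{1,3,5,15}  Σφ=1+2+4+8=15
q^16  k|16↦φ(k): 16:8 8:4 4:2 2:1 1:1  a_16=16

10, 11, 12, 13, 14, 15, 16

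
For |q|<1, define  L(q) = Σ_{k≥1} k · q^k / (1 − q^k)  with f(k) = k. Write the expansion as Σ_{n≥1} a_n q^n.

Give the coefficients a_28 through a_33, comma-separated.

56, 30, 72, 32, 63, 48

n=28: 1·28 2·14 4·7 7·4 14·2 28·1  f→[1+2+4+7+14+28]=56
q^29  k|29↦f(k): 1:1 29:29  a_29=30
n=30: 30·1 15·2 10·3 6·5 5·6 3·10 2·15 1·30  f→[30+15+10+6+5+3+2+1]=72
n=31: 1·31 31·1  f→[1+31]=32
q^32  k|32↦f(k): 1:1 2:2 4:4 8:8 16:16 32:32  a_32=63
n=33: 1·33 3·11 11·3 33·1  f→[1+3+11+33]=48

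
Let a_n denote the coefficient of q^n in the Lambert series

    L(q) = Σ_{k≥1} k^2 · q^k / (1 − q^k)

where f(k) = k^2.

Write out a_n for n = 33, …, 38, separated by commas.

1220, 1450, 1300, 1911, 1370, 1810

[q^33] f(33)=1089,f(11)=121,f(3)=9,f(1)=1 ⇒ 1220
q^34  k|34↦f(k): 1:1 2:4 17:289 34:1156  a_34=1450
d|35:{35,7,5,1}  Σf=1225+49+25+1=1300
d|36:{1,2,3,4,6,9,12,18,36}  Σf=1+4+9+16+36+81+144+324+1296=1911
d|37:{1,37}  Σf=1+1369=1370
n=38: 38·1 19·2 2·19 1·38  f→[1444+361+4+1]=1810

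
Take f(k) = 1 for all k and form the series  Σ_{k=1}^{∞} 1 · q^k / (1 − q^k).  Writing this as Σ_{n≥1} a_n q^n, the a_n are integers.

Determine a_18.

a_18 = 6

q^18  k|18↦f(k): 1:1 2:1 3:1 6:1 9:1 18:1  a_18=6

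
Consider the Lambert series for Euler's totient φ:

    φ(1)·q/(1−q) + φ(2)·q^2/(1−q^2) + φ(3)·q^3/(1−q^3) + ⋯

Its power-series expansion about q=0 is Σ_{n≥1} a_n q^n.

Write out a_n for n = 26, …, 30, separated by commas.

q^26  k|26↦φ(k): 1:1 2:1 13:12 26:12  a_26=26
[q^27] φ(27)=18,φ(9)=6,φ(3)=2,φ(1)=1 ⇒ 27
[q^28] φ(28)=12,φ(14)=6,φ(7)=6,φ(4)=2,φ(2)=1,φ(1)=1 ⇒ 28
[q^29] φ(29)=28,φ(1)=1 ⇒ 29
d|30:{30,15,10,6,5,3,2,1}  Σφ=8+8+4+2+4+2+1+1=30

26, 27, 28, 29, 30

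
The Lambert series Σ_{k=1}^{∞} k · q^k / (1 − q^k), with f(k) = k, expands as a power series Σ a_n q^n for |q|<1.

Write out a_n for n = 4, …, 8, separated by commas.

7, 6, 12, 8, 15

[q^4] f(4)=4,f(2)=2,f(1)=1 ⇒ 7
n=5: 1·5 5·1  f→[1+5]=6
d|6:{6,3,2,1}  Σf=6+3+2+1=12
n=7: 1·7 7·1  f→[1+7]=8
q^8  k|8↦f(k): 8:8 4:4 2:2 1:1  a_8=15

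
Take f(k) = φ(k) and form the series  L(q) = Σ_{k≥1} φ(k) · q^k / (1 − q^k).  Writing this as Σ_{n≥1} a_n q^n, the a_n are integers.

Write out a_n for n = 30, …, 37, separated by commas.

n=30: 1·30 2·15 3·10 5·6 6·5 10·3 15·2 30·1  φ→[1+1+2+4+2+4+8+8]=30
d|31:{31,1}  Σφ=30+1=31
n=32: 1·32 2·16 4·8 8·4 16·2 32·1  φ→[1+1+2+4+8+16]=32
d|33:{1,3,11,33}  Σφ=1+2+10+20=33
n=34: 34·1 17·2 2·17 1·34  φ→[16+16+1+1]=34
n=35: 1·35 5·7 7·5 35·1  φ→[1+4+6+24]=35
d|36:{1,2,3,4,6,9,12,18,36}  Σφ=1+1+2+2+2+6+4+6+12=36
d|37:{37,1}  Σφ=36+1=37

30, 31, 32, 33, 34, 35, 36, 37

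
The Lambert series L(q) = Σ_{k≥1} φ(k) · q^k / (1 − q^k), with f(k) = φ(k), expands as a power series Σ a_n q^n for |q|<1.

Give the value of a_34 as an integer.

n=34: 34·1 17·2 2·17 1·34  φ→[16+16+1+1]=34

a_34 = 34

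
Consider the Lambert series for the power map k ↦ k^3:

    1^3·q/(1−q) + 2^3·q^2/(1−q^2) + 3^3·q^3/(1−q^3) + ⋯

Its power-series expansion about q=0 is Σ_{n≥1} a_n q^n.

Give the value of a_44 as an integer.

q^44  k|44↦f(k): 44:85184 22:10648 11:1331 4:64 2:8 1:1  a_44=97236

a_44 = 97236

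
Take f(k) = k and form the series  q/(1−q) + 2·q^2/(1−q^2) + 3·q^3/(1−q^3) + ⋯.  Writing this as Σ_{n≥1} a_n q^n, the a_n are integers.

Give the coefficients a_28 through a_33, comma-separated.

[q^28] f(28)=28,f(14)=14,f(7)=7,f(4)=4,f(2)=2,f(1)=1 ⇒ 56
d|29:{29,1}  Σf=29+1=30
n=30: 30·1 15·2 10·3 6·5 5·6 3·10 2·15 1·30  f→[30+15+10+6+5+3+2+1]=72
d|31:{1,31}  Σf=1+31=32
[q^32] f(1)=1,f(2)=2,f(4)=4,f(8)=8,f(16)=16,f(32)=32 ⇒ 63
[q^33] f(33)=33,f(11)=11,f(3)=3,f(1)=1 ⇒ 48

56, 30, 72, 32, 63, 48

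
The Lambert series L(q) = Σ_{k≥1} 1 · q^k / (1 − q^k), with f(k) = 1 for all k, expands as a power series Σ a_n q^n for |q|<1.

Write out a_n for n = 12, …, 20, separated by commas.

[q^12] f(1)=1,f(2)=1,f(3)=1,f(4)=1,f(6)=1,f(12)=1 ⇒ 6
q^13  k|13↦f(k): 13:1 1:1  a_13=2
d|14:{1,2,7,14}  Σf=1+1+1+1=4
[q^15] f(1)=1,f(3)=1,f(5)=1,f(15)=1 ⇒ 4
n=16: 16·1 8·2 4·4 2·8 1·16  f→[1+1+1+1+1]=5
q^17  k|17↦f(k): 1:1 17:1  a_17=2
[q^18] f(18)=1,f(9)=1,f(6)=1,f(3)=1,f(2)=1,f(1)=1 ⇒ 6
[q^19] f(1)=1,f(19)=1 ⇒ 2
q^20  k|20↦f(k): 20:1 10:1 5:1 4:1 2:1 1:1  a_20=6

6, 2, 4, 4, 5, 2, 6, 2, 6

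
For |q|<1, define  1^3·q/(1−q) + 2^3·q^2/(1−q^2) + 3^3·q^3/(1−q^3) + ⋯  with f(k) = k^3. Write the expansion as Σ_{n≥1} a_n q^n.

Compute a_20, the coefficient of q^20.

a_20 = 9198

q^20  k|20↦f(k): 20:8000 10:1000 5:125 4:64 2:8 1:1  a_20=9198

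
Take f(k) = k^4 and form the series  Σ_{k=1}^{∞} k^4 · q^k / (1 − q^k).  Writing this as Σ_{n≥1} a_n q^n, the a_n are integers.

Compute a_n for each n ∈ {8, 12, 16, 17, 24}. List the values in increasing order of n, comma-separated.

4369, 22386, 69905, 83522, 358258

q^8  k|8↦f(k): 1:1 2:16 4:256 8:4096  a_8=4369
[q^12] f(1)=1,f(2)=16,f(3)=81,f(4)=256,f(6)=1296,f(12)=20736 ⇒ 22386
q^16  k|16↦f(k): 16:65536 8:4096 4:256 2:16 1:1  a_16=69905
[q^17] f(17)=83521,f(1)=1 ⇒ 83522
d|24:{1,2,3,4,6,8,12,24}  Σf=1+16+81+256+1296+4096+20736+331776=358258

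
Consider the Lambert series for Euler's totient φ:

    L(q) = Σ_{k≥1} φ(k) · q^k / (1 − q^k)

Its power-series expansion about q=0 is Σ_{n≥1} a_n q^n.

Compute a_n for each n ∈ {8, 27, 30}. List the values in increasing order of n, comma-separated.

n=8: 1·8 2·4 4·2 8·1  φ→[1+1+2+4]=8
q^27  k|27↦φ(k): 27:18 9:6 3:2 1:1  a_27=27
n=30: 1·30 2·15 3·10 5·6 6·5 10·3 15·2 30·1  φ→[1+1+2+4+2+4+8+8]=30

8, 27, 30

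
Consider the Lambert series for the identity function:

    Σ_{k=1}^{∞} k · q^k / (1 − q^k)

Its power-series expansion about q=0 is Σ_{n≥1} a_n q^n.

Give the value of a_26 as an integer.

n=26: 1·26 2·13 13·2 26·1  f→[1+2+13+26]=42

a_26 = 42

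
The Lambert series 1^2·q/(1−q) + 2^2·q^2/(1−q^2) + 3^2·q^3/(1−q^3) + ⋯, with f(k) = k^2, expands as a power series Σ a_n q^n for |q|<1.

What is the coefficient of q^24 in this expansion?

a_24 = 850

[q^24] f(24)=576,f(12)=144,f(8)=64,f(6)=36,f(4)=16,f(3)=9,f(2)=4,f(1)=1 ⇒ 850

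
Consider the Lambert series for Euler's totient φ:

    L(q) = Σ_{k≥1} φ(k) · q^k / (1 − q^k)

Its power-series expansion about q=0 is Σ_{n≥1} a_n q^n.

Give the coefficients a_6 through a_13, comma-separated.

d|6:{6,3,2,1}  Σφ=2+2+1+1=6
n=7: 7·1 1·7  φ→[6+1]=7
q^8  k|8↦φ(k): 1:1 2:1 4:2 8:4  a_8=8
d|9:{1,3,9}  Σφ=1+2+6=9
q^10  k|10↦φ(k): 10:4 5:4 2:1 1:1  a_10=10
[q^11] φ(11)=10,φ(1)=1 ⇒ 11
[q^12] φ(1)=1,φ(2)=1,φ(3)=2,φ(4)=2,φ(6)=2,φ(12)=4 ⇒ 12
q^13  k|13↦φ(k): 1:1 13:12  a_13=13

6, 7, 8, 9, 10, 11, 12, 13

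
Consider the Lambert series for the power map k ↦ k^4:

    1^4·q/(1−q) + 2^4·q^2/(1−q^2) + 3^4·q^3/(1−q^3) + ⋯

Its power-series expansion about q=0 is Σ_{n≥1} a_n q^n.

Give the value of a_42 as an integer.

d|42:{1,2,3,6,7,14,21,42}  Σf=1+16+81+1296+2401+38416+194481+3111696=3348388

a_42 = 3348388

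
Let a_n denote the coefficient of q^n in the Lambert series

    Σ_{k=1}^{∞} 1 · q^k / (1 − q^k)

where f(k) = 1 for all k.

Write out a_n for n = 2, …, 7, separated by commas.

n=2: 1·2 2·1  f→[1+1]=2
d|3:{3,1}  Σf=1+1=2
n=4: 1·4 2·2 4·1  f→[1+1+1]=3
d|5:{1,5}  Σf=1+1=2
q^6  k|6↦f(k): 6:1 3:1 2:1 1:1  a_6=4
[q^7] f(7)=1,f(1)=1 ⇒ 2

2, 2, 3, 2, 4, 2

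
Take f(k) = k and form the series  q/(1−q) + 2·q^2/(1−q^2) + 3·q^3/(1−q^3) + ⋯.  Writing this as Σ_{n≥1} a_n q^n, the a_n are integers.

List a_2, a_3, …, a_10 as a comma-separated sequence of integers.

n=2: 1·2 2·1  f→[1+2]=3
[q^3] f(1)=1,f(3)=3 ⇒ 4
d|4:{1,2,4}  Σf=1+2+4=7
n=5: 5·1 1·5  f→[5+1]=6
d|6:{6,3,2,1}  Σf=6+3+2+1=12
q^7  k|7↦f(k): 1:1 7:7  a_7=8
n=8: 1·8 2·4 4·2 8·1  f→[1+2+4+8]=15
n=9: 9·1 3·3 1·9  f→[9+3+1]=13
q^10  k|10↦f(k): 10:10 5:5 2:2 1:1  a_10=18

3, 4, 7, 6, 12, 8, 15, 13, 18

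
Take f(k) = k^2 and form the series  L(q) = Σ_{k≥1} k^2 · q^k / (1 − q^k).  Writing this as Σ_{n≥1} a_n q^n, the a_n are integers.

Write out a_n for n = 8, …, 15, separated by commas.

85, 91, 130, 122, 210, 170, 250, 260

q^8  k|8↦f(k): 1:1 2:4 4:16 8:64  a_8=85
d|9:{9,3,1}  Σf=81+9+1=91
n=10: 1·10 2·5 5·2 10·1  f→[1+4+25+100]=130
n=11: 11·1 1·11  f→[121+1]=122
d|12:{12,6,4,3,2,1}  Σf=144+36+16+9+4+1=210
[q^13] f(13)=169,f(1)=1 ⇒ 170
[q^14] f(1)=1,f(2)=4,f(7)=49,f(14)=196 ⇒ 250
n=15: 1·15 3·5 5·3 15·1  f→[1+9+25+225]=260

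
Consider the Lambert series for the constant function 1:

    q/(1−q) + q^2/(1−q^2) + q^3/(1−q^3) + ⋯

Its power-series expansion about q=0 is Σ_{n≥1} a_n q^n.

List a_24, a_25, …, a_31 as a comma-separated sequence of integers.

8, 3, 4, 4, 6, 2, 8, 2

[q^24] f(1)=1,f(2)=1,f(3)=1,f(4)=1,f(6)=1,f(8)=1,f(12)=1,f(24)=1 ⇒ 8
n=25: 25·1 5·5 1·25  f→[1+1+1]=3
q^26  k|26↦f(k): 26:1 13:1 2:1 1:1  a_26=4
d|27:{1,3,9,27}  Σf=1+1+1+1=4
q^28  k|28↦f(k): 28:1 14:1 7:1 4:1 2:1 1:1  a_28=6
[q^29] f(29)=1,f(1)=1 ⇒ 2
n=30: 1·30 2·15 3·10 5·6 6·5 10·3 15·2 30·1  f→[1+1+1+1+1+1+1+1]=8
d|31:{31,1}  Σf=1+1=2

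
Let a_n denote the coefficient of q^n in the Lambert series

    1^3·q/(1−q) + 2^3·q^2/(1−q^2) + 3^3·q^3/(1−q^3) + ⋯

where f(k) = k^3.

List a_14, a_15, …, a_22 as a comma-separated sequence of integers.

3096, 3528, 4681, 4914, 6813, 6860, 9198, 9632, 11988

n=14: 1·14 2·7 7·2 14·1  f→[1+8+343+2744]=3096
n=15: 1·15 3·5 5·3 15·1  f→[1+27+125+3375]=3528
[q^16] f(16)=4096,f(8)=512,f(4)=64,f(2)=8,f(1)=1 ⇒ 4681
q^17  k|17↦f(k): 1:1 17:4913  a_17=4914
n=18: 1·18 2·9 3·6 6·3 9·2 18·1  f→[1+8+27+216+729+5832]=6813
n=19: 1·19 19·1  f→[1+6859]=6860
[q^20] f(20)=8000,f(10)=1000,f(5)=125,f(4)=64,f(2)=8,f(1)=1 ⇒ 9198
[q^21] f(21)=9261,f(7)=343,f(3)=27,f(1)=1 ⇒ 9632
q^22  k|22↦f(k): 22:10648 11:1331 2:8 1:1  a_22=11988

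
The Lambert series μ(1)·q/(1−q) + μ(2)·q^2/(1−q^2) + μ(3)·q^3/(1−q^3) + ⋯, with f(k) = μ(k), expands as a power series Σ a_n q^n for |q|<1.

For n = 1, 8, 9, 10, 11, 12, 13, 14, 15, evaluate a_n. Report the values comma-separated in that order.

[q^1] μ(1)=1 ⇒ 1
q^8  k|8↦μ(k): 1:1 2:-1 4:0 8:0  a_8=0
[q^9] μ(1)=1,μ(3)=-1,μ(9)=0 ⇒ 0
q^10  k|10↦μ(k): 10:1 5:-1 2:-1 1:1  a_10=0
q^11  k|11↦μ(k): 1:1 11:-1  a_11=0
[q^12] μ(1)=1,μ(2)=-1,μ(3)=-1,μ(4)=0,μ(6)=1,μ(12)=0 ⇒ 0
d|13:{13,1}  Σμ=(-1)+1=0
q^14  k|14↦μ(k): 14:1 7:-1 2:-1 1:1  a_14=0
n=15: 15·1 5·3 3·5 1·15  μ→[1+(-1)+(-1)+1]=0

1, 0, 0, 0, 0, 0, 0, 0, 0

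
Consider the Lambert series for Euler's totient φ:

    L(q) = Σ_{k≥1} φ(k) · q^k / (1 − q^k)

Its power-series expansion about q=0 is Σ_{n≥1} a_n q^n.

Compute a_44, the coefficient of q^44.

d|44:{44,22,11,4,2,1}  Σφ=20+10+10+2+1+1=44

a_44 = 44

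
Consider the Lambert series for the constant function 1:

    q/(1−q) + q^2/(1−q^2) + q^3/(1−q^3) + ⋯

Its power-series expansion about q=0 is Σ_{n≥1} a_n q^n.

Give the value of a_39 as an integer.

n=39: 1·39 3·13 13·3 39·1  f→[1+1+1+1]=4

a_39 = 4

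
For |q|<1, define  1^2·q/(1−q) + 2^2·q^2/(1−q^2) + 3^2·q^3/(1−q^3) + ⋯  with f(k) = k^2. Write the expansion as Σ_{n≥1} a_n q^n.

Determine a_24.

[q^24] f(1)=1,f(2)=4,f(3)=9,f(4)=16,f(6)=36,f(8)=64,f(12)=144,f(24)=576 ⇒ 850

a_24 = 850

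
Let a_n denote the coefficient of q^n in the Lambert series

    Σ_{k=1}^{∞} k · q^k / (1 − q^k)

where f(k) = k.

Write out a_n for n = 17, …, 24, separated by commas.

[q^17] f(17)=17,f(1)=1 ⇒ 18
d|18:{1,2,3,6,9,18}  Σf=1+2+3+6+9+18=39
q^19  k|19↦f(k): 1:1 19:19  a_19=20
q^20  k|20↦f(k): 1:1 2:2 4:4 5:5 10:10 20:20  a_20=42
q^21  k|21↦f(k): 21:21 7:7 3:3 1:1  a_21=32
n=22: 22·1 11·2 2·11 1·22  f→[22+11+2+1]=36
[q^23] f(23)=23,f(1)=1 ⇒ 24
q^24  k|24↦f(k): 1:1 2:2 3:3 4:4 6:6 8:8 12:12 24:24  a_24=60

18, 39, 20, 42, 32, 36, 24, 60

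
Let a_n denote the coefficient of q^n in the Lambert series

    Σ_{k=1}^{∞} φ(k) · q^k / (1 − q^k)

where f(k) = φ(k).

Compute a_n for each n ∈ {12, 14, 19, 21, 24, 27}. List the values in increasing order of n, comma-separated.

[q^12] φ(12)=4,φ(6)=2,φ(4)=2,φ(3)=2,φ(2)=1,φ(1)=1 ⇒ 12
n=14: 1·14 2·7 7·2 14·1  φ→[1+1+6+6]=14
n=19: 19·1 1·19  φ→[18+1]=19
n=21: 21·1 7·3 3·7 1·21  φ→[12+6+2+1]=21
n=24: 1·24 2·12 3·8 4·6 6·4 8·3 12·2 24·1  φ→[1+1+2+2+2+4+4+8]=24
n=27: 27·1 9·3 3·9 1·27  φ→[18+6+2+1]=27

12, 14, 19, 21, 24, 27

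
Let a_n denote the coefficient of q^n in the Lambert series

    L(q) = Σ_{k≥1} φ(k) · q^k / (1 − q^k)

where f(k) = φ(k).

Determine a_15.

d|15:{1,3,5,15}  Σφ=1+2+4+8=15

a_15 = 15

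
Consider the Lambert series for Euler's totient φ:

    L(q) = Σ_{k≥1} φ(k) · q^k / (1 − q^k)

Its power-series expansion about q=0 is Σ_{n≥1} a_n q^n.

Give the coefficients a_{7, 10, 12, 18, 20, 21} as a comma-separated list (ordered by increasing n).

d|7:{1,7}  Σφ=1+6=7
d|10:{1,2,5,10}  Σφ=1+1+4+4=10
d|12:{12,6,4,3,2,1}  Σφ=4+2+2+2+1+1=12
n=18: 18·1 9·2 6·3 3·6 2·9 1·18  φ→[6+6+2+2+1+1]=18
n=20: 20·1 10·2 5·4 4·5 2·10 1·20  φ→[8+4+4+2+1+1]=20
n=21: 1·21 3·7 7·3 21·1  φ→[1+2+6+12]=21

7, 10, 12, 18, 20, 21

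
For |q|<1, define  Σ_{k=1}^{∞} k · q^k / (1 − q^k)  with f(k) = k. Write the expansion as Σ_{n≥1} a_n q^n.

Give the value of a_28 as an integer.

[q^28] f(28)=28,f(14)=14,f(7)=7,f(4)=4,f(2)=2,f(1)=1 ⇒ 56

a_28 = 56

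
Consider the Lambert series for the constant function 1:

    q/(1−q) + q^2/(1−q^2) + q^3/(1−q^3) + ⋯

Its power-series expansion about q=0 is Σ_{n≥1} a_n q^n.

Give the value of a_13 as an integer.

q^13  k|13↦f(k): 1:1 13:1  a_13=2

a_13 = 2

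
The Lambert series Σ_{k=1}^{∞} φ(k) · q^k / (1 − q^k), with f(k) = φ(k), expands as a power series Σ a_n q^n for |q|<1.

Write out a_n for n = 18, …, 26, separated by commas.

n=18: 1·18 2·9 3·6 6·3 9·2 18·1  φ→[1+1+2+2+6+6]=18
[q^19] φ(1)=1,φ(19)=18 ⇒ 19
d|20:{20,10,5,4,2,1}  Σφ=8+4+4+2+1+1=20
[q^21] φ(21)=12,φ(7)=6,φ(3)=2,φ(1)=1 ⇒ 21
d|22:{22,11,2,1}  Σφ=10+10+1+1=22
n=23: 1·23 23·1  φ→[1+22]=23
n=24: 24·1 12·2 8·3 6·4 4·6 3·8 2·12 1·24  φ→[8+4+4+2+2+2+1+1]=24
q^25  k|25↦φ(k): 1:1 5:4 25:20  a_25=25
d|26:{1,2,13,26}  Σφ=1+1+12+12=26

18, 19, 20, 21, 22, 23, 24, 25, 26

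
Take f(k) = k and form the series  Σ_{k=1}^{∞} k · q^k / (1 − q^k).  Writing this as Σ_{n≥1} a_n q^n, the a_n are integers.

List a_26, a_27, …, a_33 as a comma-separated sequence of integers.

42, 40, 56, 30, 72, 32, 63, 48

[q^26] f(1)=1,f(2)=2,f(13)=13,f(26)=26 ⇒ 42
[q^27] f(1)=1,f(3)=3,f(9)=9,f(27)=27 ⇒ 40
q^28  k|28↦f(k): 28:28 14:14 7:7 4:4 2:2 1:1  a_28=56
d|29:{1,29}  Σf=1+29=30
q^30  k|30↦f(k): 30:30 15:15 10:10 6:6 5:5 3:3 2:2 1:1  a_30=72
q^31  k|31↦f(k): 31:31 1:1  a_31=32
q^32  k|32↦f(k): 1:1 2:2 4:4 8:8 16:16 32:32  a_32=63
d|33:{1,3,11,33}  Σf=1+3+11+33=48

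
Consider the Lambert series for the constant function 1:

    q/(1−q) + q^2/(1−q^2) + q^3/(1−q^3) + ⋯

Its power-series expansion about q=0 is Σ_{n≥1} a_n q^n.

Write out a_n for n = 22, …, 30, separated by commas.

4, 2, 8, 3, 4, 4, 6, 2, 8

d|22:{22,11,2,1}  Σf=1+1+1+1=4
d|23:{23,1}  Σf=1+1=2
d|24:{24,12,8,6,4,3,2,1}  Σf=1+1+1+1+1+1+1+1=8
q^25  k|25↦f(k): 25:1 5:1 1:1  a_25=3
d|26:{1,2,13,26}  Σf=1+1+1+1=4
q^27  k|27↦f(k): 27:1 9:1 3:1 1:1  a_27=4
q^28  k|28↦f(k): 1:1 2:1 4:1 7:1 14:1 28:1  a_28=6
d|29:{1,29}  Σf=1+1=2
[q^30] f(1)=1,f(2)=1,f(3)=1,f(5)=1,f(6)=1,f(10)=1,f(15)=1,f(30)=1 ⇒ 8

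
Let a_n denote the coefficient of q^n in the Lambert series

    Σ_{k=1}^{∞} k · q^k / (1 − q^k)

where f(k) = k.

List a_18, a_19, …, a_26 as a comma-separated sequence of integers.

q^18  k|18↦f(k): 18:18 9:9 6:6 3:3 2:2 1:1  a_18=39
n=19: 1·19 19·1  f→[1+19]=20
n=20: 20·1 10·2 5·4 4·5 2·10 1·20  f→[20+10+5+4+2+1]=42
[q^21] f(1)=1,f(3)=3,f(7)=7,f(21)=21 ⇒ 32
q^22  k|22↦f(k): 22:22 11:11 2:2 1:1  a_22=36
d|23:{23,1}  Σf=23+1=24
[q^24] f(1)=1,f(2)=2,f(3)=3,f(4)=4,f(6)=6,f(8)=8,f(12)=12,f(24)=24 ⇒ 60
q^25  k|25↦f(k): 25:25 5:5 1:1  a_25=31
d|26:{26,13,2,1}  Σf=26+13+2+1=42

39, 20, 42, 32, 36, 24, 60, 31, 42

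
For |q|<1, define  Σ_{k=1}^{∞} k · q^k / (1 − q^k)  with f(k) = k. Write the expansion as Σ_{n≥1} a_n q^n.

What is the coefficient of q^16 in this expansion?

q^16  k|16↦f(k): 1:1 2:2 4:4 8:8 16:16  a_16=31

a_16 = 31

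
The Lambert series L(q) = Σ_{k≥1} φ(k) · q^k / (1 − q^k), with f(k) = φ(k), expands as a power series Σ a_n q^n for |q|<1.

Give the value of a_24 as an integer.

q^24  k|24↦φ(k): 1:1 2:1 3:2 4:2 6:2 8:4 12:4 24:8  a_24=24

a_24 = 24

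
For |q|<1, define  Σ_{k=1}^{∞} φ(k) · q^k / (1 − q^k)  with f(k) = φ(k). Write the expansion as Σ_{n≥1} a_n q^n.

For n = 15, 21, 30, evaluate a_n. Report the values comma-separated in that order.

q^15  k|15↦φ(k): 1:1 3:2 5:4 15:8  a_15=15
q^21  k|21↦φ(k): 1:1 3:2 7:6 21:12  a_21=21
q^30  k|30↦φ(k): 30:8 15:8 10:4 6:2 5:4 3:2 2:1 1:1  a_30=30

15, 21, 30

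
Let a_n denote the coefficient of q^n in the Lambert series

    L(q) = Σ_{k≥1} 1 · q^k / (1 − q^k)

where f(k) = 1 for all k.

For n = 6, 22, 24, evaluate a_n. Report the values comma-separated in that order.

4, 4, 8

d|6:{6,3,2,1}  Σf=1+1+1+1=4
[q^22] f(1)=1,f(2)=1,f(11)=1,f(22)=1 ⇒ 4
n=24: 1·24 2·12 3·8 4·6 6·4 8·3 12·2 24·1  f→[1+1+1+1+1+1+1+1]=8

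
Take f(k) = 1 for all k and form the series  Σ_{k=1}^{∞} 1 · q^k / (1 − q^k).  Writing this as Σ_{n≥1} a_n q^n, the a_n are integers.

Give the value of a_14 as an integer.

a_14 = 4

n=14: 1·14 2·7 7·2 14·1  f→[1+1+1+1]=4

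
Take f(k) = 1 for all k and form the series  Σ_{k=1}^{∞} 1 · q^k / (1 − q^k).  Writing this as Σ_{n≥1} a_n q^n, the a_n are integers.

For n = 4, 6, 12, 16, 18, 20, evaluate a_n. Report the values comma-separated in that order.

3, 4, 6, 5, 6, 6

q^4  k|4↦f(k): 1:1 2:1 4:1  a_4=3
d|6:{6,3,2,1}  Σf=1+1+1+1=4
d|12:{1,2,3,4,6,12}  Σf=1+1+1+1+1+1=6
q^16  k|16↦f(k): 16:1 8:1 4:1 2:1 1:1  a_16=5
[q^18] f(18)=1,f(9)=1,f(6)=1,f(3)=1,f(2)=1,f(1)=1 ⇒ 6
n=20: 20·1 10·2 5·4 4·5 2·10 1·20  f→[1+1+1+1+1+1]=6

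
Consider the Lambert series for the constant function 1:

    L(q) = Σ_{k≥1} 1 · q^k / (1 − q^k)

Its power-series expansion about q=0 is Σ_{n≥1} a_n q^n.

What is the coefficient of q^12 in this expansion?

a_12 = 6

d|12:{1,2,3,4,6,12}  Σf=1+1+1+1+1+1=6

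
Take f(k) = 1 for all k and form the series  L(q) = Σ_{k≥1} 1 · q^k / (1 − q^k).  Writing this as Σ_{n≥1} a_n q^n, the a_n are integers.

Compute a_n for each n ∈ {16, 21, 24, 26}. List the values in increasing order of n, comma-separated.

5, 4, 8, 4

q^16  k|16↦f(k): 16:1 8:1 4:1 2:1 1:1  a_16=5
[q^21] f(21)=1,f(7)=1,f(3)=1,f(1)=1 ⇒ 4
[q^24] f(1)=1,f(2)=1,f(3)=1,f(4)=1,f(6)=1,f(8)=1,f(12)=1,f(24)=1 ⇒ 8
[q^26] f(26)=1,f(13)=1,f(2)=1,f(1)=1 ⇒ 4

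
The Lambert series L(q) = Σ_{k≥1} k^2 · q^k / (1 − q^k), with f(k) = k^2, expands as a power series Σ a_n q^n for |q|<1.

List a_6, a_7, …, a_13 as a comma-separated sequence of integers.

50, 50, 85, 91, 130, 122, 210, 170

d|6:{6,3,2,1}  Σf=36+9+4+1=50
q^7  k|7↦f(k): 1:1 7:49  a_7=50
n=8: 1·8 2·4 4·2 8·1  f→[1+4+16+64]=85
n=9: 1·9 3·3 9·1  f→[1+9+81]=91
[q^10] f(1)=1,f(2)=4,f(5)=25,f(10)=100 ⇒ 130
q^11  k|11↦f(k): 11:121 1:1  a_11=122
n=12: 1·12 2·6 3·4 4·3 6·2 12·1  f→[1+4+9+16+36+144]=210
[q^13] f(1)=1,f(13)=169 ⇒ 170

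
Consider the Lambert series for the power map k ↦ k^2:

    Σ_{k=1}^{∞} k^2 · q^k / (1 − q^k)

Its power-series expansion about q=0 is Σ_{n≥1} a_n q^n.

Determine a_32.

[q^32] f(1)=1,f(2)=4,f(4)=16,f(8)=64,f(16)=256,f(32)=1024 ⇒ 1365

a_32 = 1365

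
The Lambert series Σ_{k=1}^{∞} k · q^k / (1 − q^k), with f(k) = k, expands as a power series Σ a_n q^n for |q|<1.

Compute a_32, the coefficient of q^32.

a_32 = 63

q^32  k|32↦f(k): 1:1 2:2 4:4 8:8 16:16 32:32  a_32=63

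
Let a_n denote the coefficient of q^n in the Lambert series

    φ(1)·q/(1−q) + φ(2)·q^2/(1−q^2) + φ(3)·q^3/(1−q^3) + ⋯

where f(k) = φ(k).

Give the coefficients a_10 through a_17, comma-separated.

[q^10] φ(1)=1,φ(2)=1,φ(5)=4,φ(10)=4 ⇒ 10
d|11:{1,11}  Σφ=1+10=11
d|12:{12,6,4,3,2,1}  Σφ=4+2+2+2+1+1=12
n=13: 1·13 13·1  φ→[1+12]=13
q^14  k|14↦φ(k): 1:1 2:1 7:6 14:6  a_14=14
n=15: 1·15 3·5 5·3 15·1  φ→[1+2+4+8]=15
[q^16] φ(16)=8,φ(8)=4,φ(4)=2,φ(2)=1,φ(1)=1 ⇒ 16
[q^17] φ(17)=16,φ(1)=1 ⇒ 17

10, 11, 12, 13, 14, 15, 16, 17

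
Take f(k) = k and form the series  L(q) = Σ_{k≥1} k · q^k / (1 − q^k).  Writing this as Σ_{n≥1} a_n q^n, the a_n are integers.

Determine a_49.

n=49: 49·1 7·7 1·49  f→[49+7+1]=57

a_49 = 57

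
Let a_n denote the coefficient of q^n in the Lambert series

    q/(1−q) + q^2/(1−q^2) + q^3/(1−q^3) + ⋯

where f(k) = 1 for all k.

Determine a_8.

a_8 = 4

[q^8] f(1)=1,f(2)=1,f(4)=1,f(8)=1 ⇒ 4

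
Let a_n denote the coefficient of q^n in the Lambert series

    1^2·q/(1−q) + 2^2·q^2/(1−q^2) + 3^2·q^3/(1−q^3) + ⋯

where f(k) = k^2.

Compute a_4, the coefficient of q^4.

[q^4] f(4)=16,f(2)=4,f(1)=1 ⇒ 21

a_4 = 21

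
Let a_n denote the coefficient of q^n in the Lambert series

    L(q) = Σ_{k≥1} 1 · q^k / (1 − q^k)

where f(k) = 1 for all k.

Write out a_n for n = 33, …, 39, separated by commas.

4, 4, 4, 9, 2, 4, 4

q^33  k|33↦f(k): 1:1 3:1 11:1 33:1  a_33=4
d|34:{1,2,17,34}  Σf=1+1+1+1=4
n=35: 1·35 5·7 7·5 35·1  f→[1+1+1+1]=4
q^36  k|36↦f(k): 36:1 18:1 12:1 9:1 6:1 4:1 3:1 2:1 1:1  a_36=9
[q^37] f(1)=1,f(37)=1 ⇒ 2
d|38:{1,2,19,38}  Σf=1+1+1+1=4
n=39: 39·1 13·3 3·13 1·39  f→[1+1+1+1]=4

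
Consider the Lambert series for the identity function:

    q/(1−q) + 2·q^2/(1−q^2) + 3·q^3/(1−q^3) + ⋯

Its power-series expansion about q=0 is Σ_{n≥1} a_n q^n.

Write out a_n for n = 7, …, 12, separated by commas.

8, 15, 13, 18, 12, 28

[q^7] f(7)=7,f(1)=1 ⇒ 8
d|8:{1,2,4,8}  Σf=1+2+4+8=15
[q^9] f(9)=9,f(3)=3,f(1)=1 ⇒ 13
d|10:{1,2,5,10}  Σf=1+2+5+10=18
n=11: 1·11 11·1  f→[1+11]=12
n=12: 1·12 2·6 3·4 4·3 6·2 12·1  f→[1+2+3+4+6+12]=28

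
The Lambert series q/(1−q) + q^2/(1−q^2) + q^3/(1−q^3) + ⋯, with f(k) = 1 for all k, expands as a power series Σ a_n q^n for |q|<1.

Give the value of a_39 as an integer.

q^39  k|39↦f(k): 39:1 13:1 3:1 1:1  a_39=4

a_39 = 4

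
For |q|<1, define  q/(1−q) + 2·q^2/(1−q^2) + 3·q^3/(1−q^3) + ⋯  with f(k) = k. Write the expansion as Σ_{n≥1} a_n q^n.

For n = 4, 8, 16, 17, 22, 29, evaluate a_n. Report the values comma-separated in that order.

d|4:{4,2,1}  Σf=4+2+1=7
q^8  k|8↦f(k): 1:1 2:2 4:4 8:8  a_8=15
d|16:{1,2,4,8,16}  Σf=1+2+4+8+16=31
d|17:{17,1}  Σf=17+1=18
d|22:{1,2,11,22}  Σf=1+2+11+22=36
q^29  k|29↦f(k): 29:29 1:1  a_29=30

7, 15, 31, 18, 36, 30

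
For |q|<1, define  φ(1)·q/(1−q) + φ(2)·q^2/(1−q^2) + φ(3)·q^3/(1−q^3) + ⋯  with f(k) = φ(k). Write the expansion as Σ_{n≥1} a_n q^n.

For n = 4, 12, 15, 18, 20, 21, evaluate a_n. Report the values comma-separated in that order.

n=4: 4·1 2·2 1·4  φ→[2+1+1]=4
q^12  k|12↦φ(k): 1:1 2:1 3:2 4:2 6:2 12:4  a_12=12
n=15: 15·1 5·3 3·5 1·15  φ→[8+4+2+1]=15
d|18:{18,9,6,3,2,1}  Σφ=6+6+2+2+1+1=18
[q^20] φ(1)=1,φ(2)=1,φ(4)=2,φ(5)=4,φ(10)=4,φ(20)=8 ⇒ 20
n=21: 21·1 7·3 3·7 1·21  φ→[12+6+2+1]=21

4, 12, 15, 18, 20, 21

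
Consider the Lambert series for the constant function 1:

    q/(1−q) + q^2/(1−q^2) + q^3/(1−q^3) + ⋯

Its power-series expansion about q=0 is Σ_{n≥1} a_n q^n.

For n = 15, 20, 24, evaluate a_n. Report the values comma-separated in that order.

[q^15] f(1)=1,f(3)=1,f(5)=1,f(15)=1 ⇒ 4
d|20:{1,2,4,5,10,20}  Σf=1+1+1+1+1+1=6
d|24:{24,12,8,6,4,3,2,1}  Σf=1+1+1+1+1+1+1+1=8

4, 6, 8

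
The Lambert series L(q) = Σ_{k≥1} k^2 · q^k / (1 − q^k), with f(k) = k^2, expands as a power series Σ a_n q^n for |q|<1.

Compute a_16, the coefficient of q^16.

q^16  k|16↦f(k): 16:256 8:64 4:16 2:4 1:1  a_16=341

a_16 = 341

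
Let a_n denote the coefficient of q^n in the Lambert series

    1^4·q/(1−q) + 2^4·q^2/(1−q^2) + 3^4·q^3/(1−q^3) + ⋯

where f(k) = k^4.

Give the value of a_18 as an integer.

a_18 = 112931

n=18: 1·18 2·9 3·6 6·3 9·2 18·1  f→[1+16+81+1296+6561+104976]=112931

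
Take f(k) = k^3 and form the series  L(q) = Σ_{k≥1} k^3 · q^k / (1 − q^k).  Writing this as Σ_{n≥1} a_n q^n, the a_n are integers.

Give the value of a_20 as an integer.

d|20:{1,2,4,5,10,20}  Σf=1+8+64+125+1000+8000=9198

a_20 = 9198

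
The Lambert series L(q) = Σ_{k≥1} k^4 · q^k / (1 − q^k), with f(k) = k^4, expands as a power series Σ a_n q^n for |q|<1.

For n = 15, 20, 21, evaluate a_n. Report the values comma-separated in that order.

d|15:{15,5,3,1}  Σf=50625+625+81+1=51332
n=20: 20·1 10·2 5·4 4·5 2·10 1·20  f→[160000+10000+625+256+16+1]=170898
n=21: 1·21 3·7 7·3 21·1  f→[1+81+2401+194481]=196964

51332, 170898, 196964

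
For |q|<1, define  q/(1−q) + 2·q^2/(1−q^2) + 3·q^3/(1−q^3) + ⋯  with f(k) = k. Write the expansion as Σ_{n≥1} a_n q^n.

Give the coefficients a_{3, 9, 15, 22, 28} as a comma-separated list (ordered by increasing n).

4, 13, 24, 36, 56

n=3: 1·3 3·1  f→[1+3]=4
q^9  k|9↦f(k): 1:1 3:3 9:9  a_9=13
d|15:{15,5,3,1}  Σf=15+5+3+1=24
[q^22] f(22)=22,f(11)=11,f(2)=2,f(1)=1 ⇒ 36
d|28:{1,2,4,7,14,28}  Σf=1+2+4+7+14+28=56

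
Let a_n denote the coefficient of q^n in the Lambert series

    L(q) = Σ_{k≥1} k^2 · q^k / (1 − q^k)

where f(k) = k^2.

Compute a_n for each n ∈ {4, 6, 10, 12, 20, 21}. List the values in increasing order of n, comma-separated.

[q^4] f(1)=1,f(2)=4,f(4)=16 ⇒ 21
q^6  k|6↦f(k): 1:1 2:4 3:9 6:36  a_6=50
q^10  k|10↦f(k): 10:100 5:25 2:4 1:1  a_10=130
q^12  k|12↦f(k): 12:144 6:36 4:16 3:9 2:4 1:1  a_12=210
q^20  k|20↦f(k): 1:1 2:4 4:16 5:25 10:100 20:400  a_20=546
d|21:{1,3,7,21}  Σf=1+9+49+441=500

21, 50, 130, 210, 546, 500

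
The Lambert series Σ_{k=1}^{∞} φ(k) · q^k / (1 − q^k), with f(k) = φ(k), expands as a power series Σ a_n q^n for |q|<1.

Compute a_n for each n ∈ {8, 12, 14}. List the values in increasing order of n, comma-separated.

n=8: 8·1 4·2 2·4 1·8  φ→[4+2+1+1]=8
n=12: 12·1 6·2 4·3 3·4 2·6 1·12  φ→[4+2+2+2+1+1]=12
q^14  k|14↦φ(k): 1:1 2:1 7:6 14:6  a_14=14

8, 12, 14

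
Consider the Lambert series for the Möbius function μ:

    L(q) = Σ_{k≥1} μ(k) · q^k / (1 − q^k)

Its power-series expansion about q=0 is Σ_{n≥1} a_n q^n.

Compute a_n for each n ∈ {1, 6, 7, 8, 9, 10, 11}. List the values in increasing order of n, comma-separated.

1, 0, 0, 0, 0, 0, 0

q^1  k|1↦μ(k): 1:1  a_1=1
d|6:{1,2,3,6}  Σμ=1+(-1)+(-1)+1=0
q^7  k|7↦μ(k): 1:1 7:-1  a_7=0
n=8: 1·8 2·4 4·2 8·1  μ→[1+(-1)+0+0]=0
d|9:{1,3,9}  Σμ=1+(-1)+0=0
n=10: 1·10 2·5 5·2 10·1  μ→[1+(-1)+(-1)+1]=0
[q^11] μ(11)=-1,μ(1)=1 ⇒ 0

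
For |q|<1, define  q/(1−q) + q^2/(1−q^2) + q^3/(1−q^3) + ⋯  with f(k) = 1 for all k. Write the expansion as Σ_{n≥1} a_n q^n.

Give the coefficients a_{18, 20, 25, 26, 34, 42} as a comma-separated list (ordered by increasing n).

6, 6, 3, 4, 4, 8

n=18: 18·1 9·2 6·3 3·6 2·9 1·18  f→[1+1+1+1+1+1]=6
q^20  k|20↦f(k): 20:1 10:1 5:1 4:1 2:1 1:1  a_20=6
n=25: 1·25 5·5 25·1  f→[1+1+1]=3
d|26:{26,13,2,1}  Σf=1+1+1+1=4
[q^34] f(1)=1,f(2)=1,f(17)=1,f(34)=1 ⇒ 4
n=42: 1·42 2·21 3·14 6·7 7·6 14·3 21·2 42·1  f→[1+1+1+1+1+1+1+1]=8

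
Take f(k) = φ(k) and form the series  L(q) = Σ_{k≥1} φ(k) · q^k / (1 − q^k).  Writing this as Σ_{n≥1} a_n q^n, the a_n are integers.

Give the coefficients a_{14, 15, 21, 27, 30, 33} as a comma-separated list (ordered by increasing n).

q^14  k|14↦φ(k): 1:1 2:1 7:6 14:6  a_14=14
[q^15] φ(1)=1,φ(3)=2,φ(5)=4,φ(15)=8 ⇒ 15
q^21  k|21↦φ(k): 21:12 7:6 3:2 1:1  a_21=21
[q^27] φ(1)=1,φ(3)=2,φ(9)=6,φ(27)=18 ⇒ 27
d|30:{30,15,10,6,5,3,2,1}  Σφ=8+8+4+2+4+2+1+1=30
d|33:{33,11,3,1}  Σφ=20+10+2+1=33

14, 15, 21, 27, 30, 33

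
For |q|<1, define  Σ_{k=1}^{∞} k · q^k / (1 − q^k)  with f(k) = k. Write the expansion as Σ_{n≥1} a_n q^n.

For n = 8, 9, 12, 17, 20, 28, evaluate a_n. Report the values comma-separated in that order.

n=8: 8·1 4·2 2·4 1·8  f→[8+4+2+1]=15
d|9:{9,3,1}  Σf=9+3+1=13
d|12:{12,6,4,3,2,1}  Σf=12+6+4+3+2+1=28
d|17:{17,1}  Σf=17+1=18
[q^20] f(1)=1,f(2)=2,f(4)=4,f(5)=5,f(10)=10,f(20)=20 ⇒ 42
[q^28] f(1)=1,f(2)=2,f(4)=4,f(7)=7,f(14)=14,f(28)=28 ⇒ 56

15, 13, 28, 18, 42, 56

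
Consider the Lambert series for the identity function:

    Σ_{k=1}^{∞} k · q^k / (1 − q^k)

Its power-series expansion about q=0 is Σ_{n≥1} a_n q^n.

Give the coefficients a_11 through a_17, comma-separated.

12, 28, 14, 24, 24, 31, 18

n=11: 11·1 1·11  f→[11+1]=12
q^12  k|12↦f(k): 1:1 2:2 3:3 4:4 6:6 12:12  a_12=28
d|13:{1,13}  Σf=1+13=14
[q^14] f(1)=1,f(2)=2,f(7)=7,f(14)=14 ⇒ 24
n=15: 1·15 3·5 5·3 15·1  f→[1+3+5+15]=24
q^16  k|16↦f(k): 1:1 2:2 4:4 8:8 16:16  a_16=31
[q^17] f(17)=17,f(1)=1 ⇒ 18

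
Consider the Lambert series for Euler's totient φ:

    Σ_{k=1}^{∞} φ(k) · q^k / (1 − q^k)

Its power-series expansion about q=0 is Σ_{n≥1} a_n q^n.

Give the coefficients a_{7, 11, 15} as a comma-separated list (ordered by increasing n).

q^7  k|7↦φ(k): 1:1 7:6  a_7=7
[q^11] φ(11)=10,φ(1)=1 ⇒ 11
q^15  k|15↦φ(k): 1:1 3:2 5:4 15:8  a_15=15

7, 11, 15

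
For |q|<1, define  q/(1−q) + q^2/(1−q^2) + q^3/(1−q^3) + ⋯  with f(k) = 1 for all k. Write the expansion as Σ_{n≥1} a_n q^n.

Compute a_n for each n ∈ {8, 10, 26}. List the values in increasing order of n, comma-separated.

q^8  k|8↦f(k): 8:1 4:1 2:1 1:1  a_8=4
n=10: 10·1 5·2 2·5 1·10  f→[1+1+1+1]=4
d|26:{26,13,2,1}  Σf=1+1+1+1=4

4, 4, 4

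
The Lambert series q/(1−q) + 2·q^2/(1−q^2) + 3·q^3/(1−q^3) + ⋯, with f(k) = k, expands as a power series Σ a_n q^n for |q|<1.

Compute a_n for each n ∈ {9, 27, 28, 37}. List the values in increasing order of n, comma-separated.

q^9  k|9↦f(k): 1:1 3:3 9:9  a_9=13
n=27: 1·27 3·9 9·3 27·1  f→[1+3+9+27]=40
q^28  k|28↦f(k): 1:1 2:2 4:4 7:7 14:14 28:28  a_28=56
d|37:{37,1}  Σf=37+1=38

13, 40, 56, 38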